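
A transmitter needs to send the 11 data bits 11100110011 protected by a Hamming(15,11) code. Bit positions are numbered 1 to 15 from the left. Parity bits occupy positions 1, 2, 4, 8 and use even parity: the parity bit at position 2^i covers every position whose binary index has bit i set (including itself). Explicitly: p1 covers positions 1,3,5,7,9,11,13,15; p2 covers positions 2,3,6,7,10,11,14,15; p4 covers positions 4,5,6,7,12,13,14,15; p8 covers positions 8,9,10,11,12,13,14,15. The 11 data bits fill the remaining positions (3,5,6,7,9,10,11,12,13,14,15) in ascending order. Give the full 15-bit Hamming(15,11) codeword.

001011000110011

Place data bits at non-power-of-two positions: b3=1, b5=1, b6=1, b7=0, b9=0, b10=1, b11=1, b12=0, b13=0, b14=1, b15=1.
p1 = XOR of data positions {3,5,7,9,11,13,15} = 1⊕1⊕0⊕0⊕1⊕0⊕1 = 0
p2 = XOR of data positions {3,6,7,10,11,14,15} = 1⊕1⊕0⊕1⊕1⊕1⊕1 = 0
p4 = XOR of data positions {5,6,7,12,13,14,15} = 1⊕1⊕0⊕0⊕0⊕1⊕1 = 0
p8 = XOR of data positions {9,10,11,12,13,14,15} = 0⊕1⊕1⊕0⊕0⊕1⊕1 = 0
Codeword b1..b15 = 001011000110011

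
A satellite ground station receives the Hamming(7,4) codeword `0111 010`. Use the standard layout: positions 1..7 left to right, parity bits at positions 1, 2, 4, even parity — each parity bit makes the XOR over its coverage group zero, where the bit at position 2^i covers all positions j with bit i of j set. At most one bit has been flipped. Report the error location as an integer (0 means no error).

s1: b1⊕b3⊕b5⊕b7 = 0⊕1⊕0⊕0 = 1
s2: b2⊕b3⊕b6⊕b7 = 1⊕1⊕1⊕0 = 1
s4: b4⊕b5⊕b6⊕b7 = 1⊕0⊕1⊕0 = 0
Syndrome (s4...s1) = 011 → position 3.

3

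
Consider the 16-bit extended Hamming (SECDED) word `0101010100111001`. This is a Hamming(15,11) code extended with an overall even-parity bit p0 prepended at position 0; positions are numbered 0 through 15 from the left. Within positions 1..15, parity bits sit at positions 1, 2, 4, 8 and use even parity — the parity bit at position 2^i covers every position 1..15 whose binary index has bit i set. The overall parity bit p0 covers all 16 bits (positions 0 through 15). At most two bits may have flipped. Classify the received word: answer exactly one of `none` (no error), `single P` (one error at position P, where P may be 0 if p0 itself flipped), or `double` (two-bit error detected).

double

s1: b1⊕b3⊕b5⊕b7⊕b9⊕b11⊕b13⊕b15 = 1⊕1⊕1⊕1⊕0⊕1⊕0⊕1 = 0
s2: b2⊕b3⊕b6⊕b7⊕b10⊕b11⊕b14⊕b15 = 0⊕1⊕0⊕1⊕1⊕1⊕0⊕1 = 1
s4: b4⊕b5⊕b6⊕b7⊕b12⊕b13⊕b14⊕b15 = 0⊕1⊕0⊕1⊕1⊕0⊕0⊕1 = 0
s8: b8⊕b9⊕b10⊕b11⊕b12⊕b13⊕b14⊕b15 = 0⊕0⊕1⊕1⊕1⊕0⊕0⊕1 = 0
Syndrome (s8...s1) = 0010 → position 2.
Overall parity (XOR of all 16 bits, including p0): 0⊕1⊕0⊕1⊕0⊕1⊕0⊕1⊕0⊕0⊕1⊕1⊕1⊕0⊕0⊕1 = 0
Overall=0, syndrome position=2 → double-bit error detected (uncorrectable).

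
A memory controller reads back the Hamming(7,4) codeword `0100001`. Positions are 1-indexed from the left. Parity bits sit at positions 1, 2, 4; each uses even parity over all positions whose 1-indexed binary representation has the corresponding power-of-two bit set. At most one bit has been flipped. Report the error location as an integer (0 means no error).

s1: b1⊕b3⊕b5⊕b7 = 0⊕0⊕0⊕1 = 1
s2: b2⊕b3⊕b6⊕b7 = 1⊕0⊕0⊕1 = 0
s4: b4⊕b5⊕b6⊕b7 = 0⊕0⊕0⊕1 = 1
Syndrome (s4...s1) = 101 → position 5.

5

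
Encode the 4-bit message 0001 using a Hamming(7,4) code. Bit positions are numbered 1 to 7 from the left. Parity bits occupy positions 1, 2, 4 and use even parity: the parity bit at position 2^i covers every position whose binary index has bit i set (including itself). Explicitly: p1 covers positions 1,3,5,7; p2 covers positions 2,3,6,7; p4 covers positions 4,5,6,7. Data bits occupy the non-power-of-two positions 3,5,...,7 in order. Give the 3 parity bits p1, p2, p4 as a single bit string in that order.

111

Place data bits at non-power-of-two positions: b3=0, b5=0, b6=0, b7=1.
p1 = XOR of data positions {3,5,7} = 0⊕0⊕1 = 1
p2 = XOR of data positions {3,6,7} = 0⊕0⊕1 = 1
p4 = XOR of data positions {5,6,7} = 0⊕0⊕1 = 1
Parity bits p1,p2,p4 = 111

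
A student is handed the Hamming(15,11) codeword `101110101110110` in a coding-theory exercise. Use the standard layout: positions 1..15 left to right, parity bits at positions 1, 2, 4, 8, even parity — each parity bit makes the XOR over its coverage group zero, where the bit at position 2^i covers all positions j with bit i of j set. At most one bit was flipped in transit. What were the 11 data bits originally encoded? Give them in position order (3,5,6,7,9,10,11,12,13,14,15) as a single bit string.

11011110111

s1: b1⊕b3⊕b5⊕b7⊕b9⊕b11⊕b13⊕b15 = 1⊕1⊕1⊕1⊕1⊕1⊕1⊕0 = 1
s2: b2⊕b3⊕b6⊕b7⊕b10⊕b11⊕b14⊕b15 = 0⊕1⊕0⊕1⊕1⊕1⊕1⊕0 = 1
s4: b4⊕b5⊕b6⊕b7⊕b12⊕b13⊕b14⊕b15 = 1⊕1⊕0⊕1⊕0⊕1⊕1⊕0 = 1
s8: b8⊕b9⊕b10⊕b11⊕b12⊕b13⊕b14⊕b15 = 0⊕1⊕1⊕1⊕0⊕1⊕1⊕0 = 1
Syndrome (s8...s1) = 1111 → position 15.
Flip bit 15: corrected codeword = 101110101110111
Data bits at positions 3,5,6,7,9,10,11,12,13,14,15: 11011110111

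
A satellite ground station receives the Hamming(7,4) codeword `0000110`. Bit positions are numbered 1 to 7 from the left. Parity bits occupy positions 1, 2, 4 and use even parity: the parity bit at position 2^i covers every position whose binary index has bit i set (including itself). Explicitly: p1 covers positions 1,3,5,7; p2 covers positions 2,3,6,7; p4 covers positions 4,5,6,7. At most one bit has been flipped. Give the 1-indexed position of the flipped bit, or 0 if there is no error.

3

s1: b1⊕b3⊕b5⊕b7 = 0⊕0⊕1⊕0 = 1
s2: b2⊕b3⊕b6⊕b7 = 0⊕0⊕1⊕0 = 1
s4: b4⊕b5⊕b6⊕b7 = 0⊕1⊕1⊕0 = 0
Syndrome (s4...s1) = 011 → position 3.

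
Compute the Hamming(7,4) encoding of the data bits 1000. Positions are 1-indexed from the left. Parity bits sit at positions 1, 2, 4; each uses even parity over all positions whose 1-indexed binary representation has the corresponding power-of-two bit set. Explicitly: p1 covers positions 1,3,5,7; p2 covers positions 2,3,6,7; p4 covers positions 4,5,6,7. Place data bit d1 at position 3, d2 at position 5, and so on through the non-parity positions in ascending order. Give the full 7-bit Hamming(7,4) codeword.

1110000

Place data bits at non-power-of-two positions: b3=1, b5=0, b6=0, b7=0.
p1 = XOR of data positions {3,5,7} = 1⊕0⊕0 = 1
p2 = XOR of data positions {3,6,7} = 1⊕0⊕0 = 1
p4 = XOR of data positions {5,6,7} = 0⊕0⊕0 = 0
Codeword b1..b7 = 1110000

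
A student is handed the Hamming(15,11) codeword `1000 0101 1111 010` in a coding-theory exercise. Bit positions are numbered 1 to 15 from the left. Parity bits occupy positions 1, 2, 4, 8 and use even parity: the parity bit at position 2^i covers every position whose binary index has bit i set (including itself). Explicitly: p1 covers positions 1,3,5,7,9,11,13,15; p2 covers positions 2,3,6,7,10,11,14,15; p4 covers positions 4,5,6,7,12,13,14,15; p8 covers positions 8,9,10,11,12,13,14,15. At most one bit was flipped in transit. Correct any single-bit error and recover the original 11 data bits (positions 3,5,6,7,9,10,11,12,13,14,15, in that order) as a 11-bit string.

01101111010

s1: b1⊕b3⊕b5⊕b7⊕b9⊕b11⊕b13⊕b15 = 1⊕0⊕0⊕0⊕1⊕1⊕0⊕0 = 1
s2: b2⊕b3⊕b6⊕b7⊕b10⊕b11⊕b14⊕b15 = 0⊕0⊕1⊕0⊕1⊕1⊕1⊕0 = 0
s4: b4⊕b5⊕b6⊕b7⊕b12⊕b13⊕b14⊕b15 = 0⊕0⊕1⊕0⊕1⊕0⊕1⊕0 = 1
s8: b8⊕b9⊕b10⊕b11⊕b12⊕b13⊕b14⊕b15 = 1⊕1⊕1⊕1⊕1⊕0⊕1⊕0 = 0
Syndrome (s8...s1) = 0101 → position 5.
Flip bit 5: corrected codeword = 100011011111010
Data bits at positions 3,5,6,7,9,10,11,12,13,14,15: 01101111010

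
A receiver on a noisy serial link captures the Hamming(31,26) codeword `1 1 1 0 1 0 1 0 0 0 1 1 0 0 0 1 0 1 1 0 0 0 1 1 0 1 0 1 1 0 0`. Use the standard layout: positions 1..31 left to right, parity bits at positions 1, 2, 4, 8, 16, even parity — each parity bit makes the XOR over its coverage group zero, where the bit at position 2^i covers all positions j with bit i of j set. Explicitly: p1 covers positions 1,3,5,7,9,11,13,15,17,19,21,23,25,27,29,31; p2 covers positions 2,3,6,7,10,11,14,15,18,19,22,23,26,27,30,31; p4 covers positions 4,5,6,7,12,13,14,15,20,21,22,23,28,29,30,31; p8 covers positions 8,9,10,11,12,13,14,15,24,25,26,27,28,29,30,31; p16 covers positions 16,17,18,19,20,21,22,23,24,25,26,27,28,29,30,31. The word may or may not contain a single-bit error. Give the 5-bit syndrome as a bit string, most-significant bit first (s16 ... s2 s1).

s1: b1⊕b3⊕b5⊕b7⊕b9⊕b11⊕b13⊕b15⊕b17⊕b19⊕b21⊕b23⊕b25⊕b27⊕b29⊕b31 = 1⊕1⊕1⊕1⊕0⊕1⊕0⊕0⊕0⊕1⊕0⊕1⊕0⊕0⊕1⊕0 = 0
s2: b2⊕b3⊕b6⊕b7⊕b10⊕b11⊕b14⊕b15⊕b18⊕b19⊕b22⊕b23⊕b26⊕b27⊕b30⊕b31 = 1⊕1⊕0⊕1⊕0⊕1⊕0⊕0⊕1⊕1⊕0⊕1⊕1⊕0⊕0⊕0 = 0
s4: b4⊕b5⊕b6⊕b7⊕b12⊕b13⊕b14⊕b15⊕b20⊕b21⊕b22⊕b23⊕b28⊕b29⊕b30⊕b31 = 0⊕1⊕0⊕1⊕1⊕0⊕0⊕0⊕0⊕0⊕0⊕1⊕1⊕1⊕0⊕0 = 0
s8: b8⊕b9⊕b10⊕b11⊕b12⊕b13⊕b14⊕b15⊕b24⊕b25⊕b26⊕b27⊕b28⊕b29⊕b30⊕b31 = 0⊕0⊕0⊕1⊕1⊕0⊕0⊕0⊕1⊕0⊕1⊕0⊕1⊕1⊕0⊕0 = 0
s16: b16⊕b17⊕b18⊕b19⊕b20⊕b21⊕b22⊕b23⊕b24⊕b25⊕b26⊕b27⊕b28⊕b29⊕b30⊕b31 = 1⊕0⊕1⊕1⊕0⊕0⊕0⊕1⊕1⊕0⊕1⊕0⊕1⊕1⊕0⊕0 = 0
Syndrome (s16...s1) = 00000 → position 0 (no error).

00000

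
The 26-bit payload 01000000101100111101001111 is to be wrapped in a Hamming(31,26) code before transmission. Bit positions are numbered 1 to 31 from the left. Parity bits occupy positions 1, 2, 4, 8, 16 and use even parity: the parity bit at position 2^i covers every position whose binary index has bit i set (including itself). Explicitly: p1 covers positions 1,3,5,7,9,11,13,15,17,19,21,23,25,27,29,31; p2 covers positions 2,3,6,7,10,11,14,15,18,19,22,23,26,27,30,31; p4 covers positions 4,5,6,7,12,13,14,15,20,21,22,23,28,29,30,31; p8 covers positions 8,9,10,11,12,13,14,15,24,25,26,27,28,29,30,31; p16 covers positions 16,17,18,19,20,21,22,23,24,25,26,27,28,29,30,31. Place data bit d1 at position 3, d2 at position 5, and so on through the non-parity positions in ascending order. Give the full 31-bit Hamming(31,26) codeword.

Place data bits at non-power-of-two positions: b3=0, b5=1, b6=0, b7=0, b9=0, b10=0, b11=0, b12=0, b13=1, b14=0, b15=1, b17=1, b18=0, b19=0, b20=1, b21=1, b22=1, b23=1, b24=0, b25=1, b26=0, b27=0, b28=1, b29=1, b30=1, b31=1.
p1 = XOR of data positions {3,5,7,9,11,13,15,17,19,21,23,25,27,29,31} = 0⊕1⊕0⊕0⊕0⊕1⊕1⊕1⊕0⊕1⊕1⊕1⊕0⊕1⊕1 = 1
p2 = XOR of data positions {3,6,7,10,11,14,15,18,19,22,23,26,27,30,31} = 0⊕0⊕0⊕0⊕0⊕0⊕1⊕0⊕0⊕1⊕1⊕0⊕0⊕1⊕1 = 1
p4 = XOR of data positions {5,6,7,12,13,14,15,20,21,22,23,28,29,30,31} = 1⊕0⊕0⊕0⊕1⊕0⊕1⊕1⊕1⊕1⊕1⊕1⊕1⊕1⊕1 = 1
p8 = XOR of data positions {9,10,11,12,13,14,15,24,25,26,27,28,29,30,31} = 0⊕0⊕0⊕0⊕1⊕0⊕1⊕0⊕1⊕0⊕0⊕1⊕1⊕1⊕1 = 1
p16 = XOR of data positions {17,18,19,20,21,22,23,24,25,26,27,28,29,30,31} = 1⊕0⊕0⊕1⊕1⊕1⊕1⊕0⊕1⊕0⊕0⊕1⊕1⊕1⊕1 = 0
Codeword b1..b31 = 1101100100001010100111101001111

1101100100001010100111101001111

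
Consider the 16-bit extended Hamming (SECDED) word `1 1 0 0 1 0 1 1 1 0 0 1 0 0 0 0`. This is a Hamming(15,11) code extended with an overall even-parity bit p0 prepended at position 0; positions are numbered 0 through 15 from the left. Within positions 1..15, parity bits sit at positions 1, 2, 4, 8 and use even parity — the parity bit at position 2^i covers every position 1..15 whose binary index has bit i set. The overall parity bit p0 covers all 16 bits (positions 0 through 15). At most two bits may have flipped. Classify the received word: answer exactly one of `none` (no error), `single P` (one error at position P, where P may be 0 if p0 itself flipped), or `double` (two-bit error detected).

single 7

s1: b1⊕b3⊕b5⊕b7⊕b9⊕b11⊕b13⊕b15 = 1⊕0⊕0⊕1⊕0⊕1⊕0⊕0 = 1
s2: b2⊕b3⊕b6⊕b7⊕b10⊕b11⊕b14⊕b15 = 0⊕0⊕1⊕1⊕0⊕1⊕0⊕0 = 1
s4: b4⊕b5⊕b6⊕b7⊕b12⊕b13⊕b14⊕b15 = 1⊕0⊕1⊕1⊕0⊕0⊕0⊕0 = 1
s8: b8⊕b9⊕b10⊕b11⊕b12⊕b13⊕b14⊕b15 = 1⊕0⊕0⊕1⊕0⊕0⊕0⊕0 = 0
Syndrome (s8...s1) = 0111 → position 7.
Overall parity (XOR of all 16 bits, including p0): 1⊕1⊕0⊕0⊕1⊕0⊕1⊕1⊕1⊕0⊕0⊕1⊕0⊕0⊕0⊕0 = 1
Overall=1, syndrome position=7 → single-bit error at position 7.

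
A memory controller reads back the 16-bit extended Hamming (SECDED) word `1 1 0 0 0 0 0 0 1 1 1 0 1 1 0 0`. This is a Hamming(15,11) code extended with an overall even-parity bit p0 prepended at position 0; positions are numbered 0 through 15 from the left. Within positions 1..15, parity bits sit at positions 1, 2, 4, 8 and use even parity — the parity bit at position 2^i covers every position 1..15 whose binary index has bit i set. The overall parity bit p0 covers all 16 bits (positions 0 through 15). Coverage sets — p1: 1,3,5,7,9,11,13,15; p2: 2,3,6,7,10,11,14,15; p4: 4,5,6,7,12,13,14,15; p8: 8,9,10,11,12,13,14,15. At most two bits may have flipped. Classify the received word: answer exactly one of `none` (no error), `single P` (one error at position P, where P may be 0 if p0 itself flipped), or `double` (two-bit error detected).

s1: b1⊕b3⊕b5⊕b7⊕b9⊕b11⊕b13⊕b15 = 1⊕0⊕0⊕0⊕1⊕0⊕1⊕0 = 1
s2: b2⊕b3⊕b6⊕b7⊕b10⊕b11⊕b14⊕b15 = 0⊕0⊕0⊕0⊕1⊕0⊕0⊕0 = 1
s4: b4⊕b5⊕b6⊕b7⊕b12⊕b13⊕b14⊕b15 = 0⊕0⊕0⊕0⊕1⊕1⊕0⊕0 = 0
s8: b8⊕b9⊕b10⊕b11⊕b12⊕b13⊕b14⊕b15 = 1⊕1⊕1⊕0⊕1⊕1⊕0⊕0 = 1
Syndrome (s8...s1) = 1011 → position 11.
Overall parity (XOR of all 16 bits, including p0): 1⊕1⊕0⊕0⊕0⊕0⊕0⊕0⊕1⊕1⊕1⊕0⊕1⊕1⊕0⊕0 = 1
Overall=1, syndrome position=11 → single-bit error at position 11.

single 11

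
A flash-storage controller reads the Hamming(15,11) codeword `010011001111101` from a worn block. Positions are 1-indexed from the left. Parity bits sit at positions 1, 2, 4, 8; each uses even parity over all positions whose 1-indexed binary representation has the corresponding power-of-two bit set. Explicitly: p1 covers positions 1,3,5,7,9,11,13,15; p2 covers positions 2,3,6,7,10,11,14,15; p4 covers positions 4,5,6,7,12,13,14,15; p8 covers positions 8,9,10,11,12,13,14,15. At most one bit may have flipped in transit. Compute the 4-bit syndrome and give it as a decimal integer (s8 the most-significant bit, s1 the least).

7

s1: b1⊕b3⊕b5⊕b7⊕b9⊕b11⊕b13⊕b15 = 0⊕0⊕1⊕0⊕1⊕1⊕1⊕1 = 1
s2: b2⊕b3⊕b6⊕b7⊕b10⊕b11⊕b14⊕b15 = 1⊕0⊕1⊕0⊕1⊕1⊕0⊕1 = 1
s4: b4⊕b5⊕b6⊕b7⊕b12⊕b13⊕b14⊕b15 = 0⊕1⊕1⊕0⊕1⊕1⊕0⊕1 = 1
s8: b8⊕b9⊕b10⊕b11⊕b12⊕b13⊕b14⊕b15 = 0⊕1⊕1⊕1⊕1⊕1⊕0⊕1 = 0
Syndrome (s8...s1) = 0111 → position 7.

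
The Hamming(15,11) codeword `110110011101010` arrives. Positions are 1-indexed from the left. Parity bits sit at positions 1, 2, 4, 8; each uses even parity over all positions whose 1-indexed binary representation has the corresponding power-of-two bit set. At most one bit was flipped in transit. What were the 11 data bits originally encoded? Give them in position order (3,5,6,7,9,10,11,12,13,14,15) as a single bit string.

01001111010

s1: b1⊕b3⊕b5⊕b7⊕b9⊕b11⊕b13⊕b15 = 1⊕0⊕1⊕0⊕1⊕0⊕0⊕0 = 1
s2: b2⊕b3⊕b6⊕b7⊕b10⊕b11⊕b14⊕b15 = 1⊕0⊕0⊕0⊕1⊕0⊕1⊕0 = 1
s4: b4⊕b5⊕b6⊕b7⊕b12⊕b13⊕b14⊕b15 = 1⊕1⊕0⊕0⊕1⊕0⊕1⊕0 = 0
s8: b8⊕b9⊕b10⊕b11⊕b12⊕b13⊕b14⊕b15 = 1⊕1⊕1⊕0⊕1⊕0⊕1⊕0 = 1
Syndrome (s8...s1) = 1011 → position 11.
Flip bit 11: corrected codeword = 110110011111010
Data bits at positions 3,5,6,7,9,10,11,12,13,14,15: 01001111010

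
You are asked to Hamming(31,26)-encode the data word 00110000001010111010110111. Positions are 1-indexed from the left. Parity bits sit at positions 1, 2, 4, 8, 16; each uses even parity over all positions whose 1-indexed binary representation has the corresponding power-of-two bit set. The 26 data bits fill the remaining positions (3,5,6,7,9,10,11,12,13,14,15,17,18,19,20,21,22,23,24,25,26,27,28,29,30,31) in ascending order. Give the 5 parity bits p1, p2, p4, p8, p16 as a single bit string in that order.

Place data bits at non-power-of-two positions: b3=0, b5=0, b6=1, b7=1, b9=0, b10=0, b11=0, b12=0, b13=0, b14=0, b15=1, b17=0, b18=1, b19=0, b20=1, b21=1, b22=1, b23=0, b24=1, b25=0, b26=1, b27=1, b28=0, b29=1, b30=1, b31=1.
p1 = XOR of data positions {3,5,7,9,11,13,15,17,19,21,23,25,27,29,31} = 0⊕0⊕1⊕0⊕0⊕0⊕1⊕0⊕0⊕1⊕0⊕0⊕1⊕1⊕1 = 0
p2 = XOR of data positions {3,6,7,10,11,14,15,18,19,22,23,26,27,30,31} = 0⊕1⊕1⊕0⊕0⊕0⊕1⊕1⊕0⊕1⊕0⊕1⊕1⊕1⊕1 = 1
p4 = XOR of data positions {5,6,7,12,13,14,15,20,21,22,23,28,29,30,31} = 0⊕1⊕1⊕0⊕0⊕0⊕1⊕1⊕1⊕1⊕0⊕0⊕1⊕1⊕1 = 1
p8 = XOR of data positions {9,10,11,12,13,14,15,24,25,26,27,28,29,30,31} = 0⊕0⊕0⊕0⊕0⊕0⊕1⊕1⊕0⊕1⊕1⊕0⊕1⊕1⊕1 = 1
p16 = XOR of data positions {17,18,19,20,21,22,23,24,25,26,27,28,29,30,31} = 0⊕1⊕0⊕1⊕1⊕1⊕0⊕1⊕0⊕1⊕1⊕0⊕1⊕1⊕1 = 0
Parity bits p1,p2,p4,p8,p16 = 01110

01110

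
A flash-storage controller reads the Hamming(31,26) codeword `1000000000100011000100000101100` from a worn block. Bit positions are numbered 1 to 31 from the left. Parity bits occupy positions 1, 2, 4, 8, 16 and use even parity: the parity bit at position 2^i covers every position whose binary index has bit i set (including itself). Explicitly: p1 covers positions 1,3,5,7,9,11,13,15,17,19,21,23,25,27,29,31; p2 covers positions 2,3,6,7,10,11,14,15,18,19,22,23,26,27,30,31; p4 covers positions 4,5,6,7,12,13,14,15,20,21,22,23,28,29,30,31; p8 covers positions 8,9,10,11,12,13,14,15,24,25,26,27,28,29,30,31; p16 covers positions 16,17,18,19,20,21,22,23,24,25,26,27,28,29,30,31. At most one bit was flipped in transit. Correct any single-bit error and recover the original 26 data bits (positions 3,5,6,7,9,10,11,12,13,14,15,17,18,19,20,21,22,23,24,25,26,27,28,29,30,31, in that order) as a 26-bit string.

00000010001000100000001100

s1: b1⊕b3⊕b5⊕b7⊕b9⊕b11⊕b13⊕b15⊕b17⊕b19⊕b21⊕b23⊕b25⊕b27⊕b29⊕b31 = 1⊕0⊕0⊕0⊕0⊕1⊕0⊕1⊕0⊕0⊕0⊕0⊕0⊕0⊕1⊕0 = 0
s2: b2⊕b3⊕b6⊕b7⊕b10⊕b11⊕b14⊕b15⊕b18⊕b19⊕b22⊕b23⊕b26⊕b27⊕b30⊕b31 = 0⊕0⊕0⊕0⊕0⊕1⊕0⊕1⊕0⊕0⊕0⊕0⊕1⊕0⊕0⊕0 = 1
s4: b4⊕b5⊕b6⊕b7⊕b12⊕b13⊕b14⊕b15⊕b20⊕b21⊕b22⊕b23⊕b28⊕b29⊕b30⊕b31 = 0⊕0⊕0⊕0⊕0⊕0⊕0⊕1⊕1⊕0⊕0⊕0⊕1⊕1⊕0⊕0 = 0
s8: b8⊕b9⊕b10⊕b11⊕b12⊕b13⊕b14⊕b15⊕b24⊕b25⊕b26⊕b27⊕b28⊕b29⊕b30⊕b31 = 0⊕0⊕0⊕1⊕0⊕0⊕0⊕1⊕0⊕0⊕1⊕0⊕1⊕1⊕0⊕0 = 1
s16: b16⊕b17⊕b18⊕b19⊕b20⊕b21⊕b22⊕b23⊕b24⊕b25⊕b26⊕b27⊕b28⊕b29⊕b30⊕b31 = 1⊕0⊕0⊕0⊕1⊕0⊕0⊕0⊕0⊕0⊕1⊕0⊕1⊕1⊕0⊕0 = 1
Syndrome (s16...s1) = 11010 → position 26.
Flip bit 26: corrected codeword = 1000000000100011000100000001100
Data bits at positions 3,5,6,7,9,10,11,12,13,14,15,17,18,19,20,21,22,23,24,25,26,27,28,29,30,31: 00000010001000100000001100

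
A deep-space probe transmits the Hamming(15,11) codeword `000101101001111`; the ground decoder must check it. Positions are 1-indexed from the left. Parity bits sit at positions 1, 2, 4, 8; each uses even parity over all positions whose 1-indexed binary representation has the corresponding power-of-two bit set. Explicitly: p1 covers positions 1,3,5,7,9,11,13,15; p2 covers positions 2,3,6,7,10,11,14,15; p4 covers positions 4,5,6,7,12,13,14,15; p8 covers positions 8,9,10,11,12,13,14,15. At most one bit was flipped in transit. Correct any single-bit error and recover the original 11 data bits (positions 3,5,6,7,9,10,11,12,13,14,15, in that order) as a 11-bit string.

00111000111

s1: b1⊕b3⊕b5⊕b7⊕b9⊕b11⊕b13⊕b15 = 0⊕0⊕0⊕1⊕1⊕0⊕1⊕1 = 0
s2: b2⊕b3⊕b6⊕b7⊕b10⊕b11⊕b14⊕b15 = 0⊕0⊕1⊕1⊕0⊕0⊕1⊕1 = 0
s4: b4⊕b5⊕b6⊕b7⊕b12⊕b13⊕b14⊕b15 = 1⊕0⊕1⊕1⊕1⊕1⊕1⊕1 = 1
s8: b8⊕b9⊕b10⊕b11⊕b12⊕b13⊕b14⊕b15 = 0⊕1⊕0⊕0⊕1⊕1⊕1⊕1 = 1
Syndrome (s8...s1) = 1100 → position 12.
Flip bit 12: corrected codeword = 000101101000111
Data bits at positions 3,5,6,7,9,10,11,12,13,14,15: 00111000111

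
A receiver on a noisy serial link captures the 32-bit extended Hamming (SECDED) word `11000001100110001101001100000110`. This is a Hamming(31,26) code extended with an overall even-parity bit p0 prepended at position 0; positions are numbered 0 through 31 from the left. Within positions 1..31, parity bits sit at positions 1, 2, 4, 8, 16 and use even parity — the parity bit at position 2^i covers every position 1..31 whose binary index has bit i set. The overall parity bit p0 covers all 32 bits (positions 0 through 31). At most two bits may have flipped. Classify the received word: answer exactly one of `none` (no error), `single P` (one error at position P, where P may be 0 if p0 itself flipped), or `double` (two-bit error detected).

single 25

s1: b1⊕b3⊕b5⊕b7⊕b9⊕b11⊕b13⊕b15⊕b17⊕b19⊕b21⊕b23⊕b25⊕b27⊕b29⊕b31 = 1⊕0⊕0⊕1⊕0⊕1⊕0⊕0⊕1⊕1⊕0⊕1⊕0⊕0⊕1⊕0 = 1
s2: b2⊕b3⊕b6⊕b7⊕b10⊕b11⊕b14⊕b15⊕b18⊕b19⊕b22⊕b23⊕b26⊕b27⊕b30⊕b31 = 0⊕0⊕0⊕1⊕0⊕1⊕0⊕0⊕0⊕1⊕1⊕1⊕0⊕0⊕1⊕0 = 0
s4: b4⊕b5⊕b6⊕b7⊕b12⊕b13⊕b14⊕b15⊕b20⊕b21⊕b22⊕b23⊕b28⊕b29⊕b30⊕b31 = 0⊕0⊕0⊕1⊕1⊕0⊕0⊕0⊕0⊕0⊕1⊕1⊕0⊕1⊕1⊕0 = 0
s8: b8⊕b9⊕b10⊕b11⊕b12⊕b13⊕b14⊕b15⊕b24⊕b25⊕b26⊕b27⊕b28⊕b29⊕b30⊕b31 = 1⊕0⊕0⊕1⊕1⊕0⊕0⊕0⊕0⊕0⊕0⊕0⊕0⊕1⊕1⊕0 = 1
s16: b16⊕b17⊕b18⊕b19⊕b20⊕b21⊕b22⊕b23⊕b24⊕b25⊕b26⊕b27⊕b28⊕b29⊕b30⊕b31 = 1⊕1⊕0⊕1⊕0⊕0⊕1⊕1⊕0⊕0⊕0⊕0⊕0⊕1⊕1⊕0 = 1
Syndrome (s16...s1) = 11001 → position 25.
Overall parity (XOR of all 32 bits, including p0): 1⊕1⊕0⊕0⊕0⊕0⊕0⊕1⊕1⊕0⊕0⊕1⊕1⊕0⊕0⊕0⊕1⊕1⊕0⊕1⊕0⊕0⊕1⊕1⊕0⊕0⊕0⊕0⊕0⊕1⊕1⊕0 = 1
Overall=1, syndrome position=25 → single-bit error at position 25.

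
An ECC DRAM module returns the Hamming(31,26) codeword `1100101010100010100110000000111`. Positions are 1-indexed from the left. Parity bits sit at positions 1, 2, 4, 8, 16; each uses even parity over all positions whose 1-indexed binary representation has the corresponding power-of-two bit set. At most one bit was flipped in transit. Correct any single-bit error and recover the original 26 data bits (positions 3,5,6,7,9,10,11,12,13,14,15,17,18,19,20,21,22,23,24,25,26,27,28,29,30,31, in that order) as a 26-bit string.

s1: b1⊕b3⊕b5⊕b7⊕b9⊕b11⊕b13⊕b15⊕b17⊕b19⊕b21⊕b23⊕b25⊕b27⊕b29⊕b31 = 1⊕0⊕1⊕1⊕1⊕1⊕0⊕1⊕1⊕0⊕1⊕0⊕0⊕0⊕1⊕1 = 0
s2: b2⊕b3⊕b6⊕b7⊕b10⊕b11⊕b14⊕b15⊕b18⊕b19⊕b22⊕b23⊕b26⊕b27⊕b30⊕b31 = 1⊕0⊕0⊕1⊕0⊕1⊕0⊕1⊕0⊕0⊕0⊕0⊕0⊕0⊕1⊕1 = 0
s4: b4⊕b5⊕b6⊕b7⊕b12⊕b13⊕b14⊕b15⊕b20⊕b21⊕b22⊕b23⊕b28⊕b29⊕b30⊕b31 = 0⊕1⊕0⊕1⊕0⊕0⊕0⊕1⊕1⊕1⊕0⊕0⊕0⊕1⊕1⊕1 = 0
s8: b8⊕b9⊕b10⊕b11⊕b12⊕b13⊕b14⊕b15⊕b24⊕b25⊕b26⊕b27⊕b28⊕b29⊕b30⊕b31 = 0⊕1⊕0⊕1⊕0⊕0⊕0⊕1⊕0⊕0⊕0⊕0⊕0⊕1⊕1⊕1 = 0
s16: b16⊕b17⊕b18⊕b19⊕b20⊕b21⊕b22⊕b23⊕b24⊕b25⊕b26⊕b27⊕b28⊕b29⊕b30⊕b31 = 0⊕1⊕0⊕0⊕1⊕1⊕0⊕0⊕0⊕0⊕0⊕0⊕0⊕1⊕1⊕1 = 0
Syndrome (s16...s1) = 00000 → position 0 (no error).
No correction needed.
Data bits at positions 3,5,6,7,9,10,11,12,13,14,15,17,18,19,20,21,22,23,24,25,26,27,28,29,30,31: 01011010001100110000000111

01011010001100110000000111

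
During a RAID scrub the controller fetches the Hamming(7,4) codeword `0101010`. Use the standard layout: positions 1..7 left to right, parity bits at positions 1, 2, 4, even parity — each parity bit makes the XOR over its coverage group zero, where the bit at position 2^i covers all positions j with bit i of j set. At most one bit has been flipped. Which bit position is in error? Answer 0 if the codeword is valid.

0

s1: b1⊕b3⊕b5⊕b7 = 0⊕0⊕0⊕0 = 0
s2: b2⊕b3⊕b6⊕b7 = 1⊕0⊕1⊕0 = 0
s4: b4⊕b5⊕b6⊕b7 = 1⊕0⊕1⊕0 = 0
Syndrome (s4...s1) = 000 → position 0 (no error).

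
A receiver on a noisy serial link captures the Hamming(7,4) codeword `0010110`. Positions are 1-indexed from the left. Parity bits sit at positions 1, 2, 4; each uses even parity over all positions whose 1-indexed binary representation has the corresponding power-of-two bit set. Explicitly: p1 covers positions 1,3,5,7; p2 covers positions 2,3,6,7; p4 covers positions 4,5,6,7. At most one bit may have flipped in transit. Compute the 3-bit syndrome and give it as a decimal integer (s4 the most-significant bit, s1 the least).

s1: b1⊕b3⊕b5⊕b7 = 0⊕1⊕1⊕0 = 0
s2: b2⊕b3⊕b6⊕b7 = 0⊕1⊕1⊕0 = 0
s4: b4⊕b5⊕b6⊕b7 = 0⊕1⊕1⊕0 = 0
Syndrome (s4...s1) = 000 → position 0 (no error).

0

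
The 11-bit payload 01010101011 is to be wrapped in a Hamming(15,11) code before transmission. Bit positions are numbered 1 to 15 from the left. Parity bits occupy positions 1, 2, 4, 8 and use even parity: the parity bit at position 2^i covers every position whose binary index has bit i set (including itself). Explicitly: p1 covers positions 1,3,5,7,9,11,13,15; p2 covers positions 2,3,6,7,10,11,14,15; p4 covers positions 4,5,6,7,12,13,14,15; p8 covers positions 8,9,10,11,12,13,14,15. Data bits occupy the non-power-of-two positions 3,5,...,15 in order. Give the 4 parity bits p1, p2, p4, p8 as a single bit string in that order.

1010

Place data bits at non-power-of-two positions: b3=0, b5=1, b6=0, b7=1, b9=0, b10=1, b11=0, b12=1, b13=0, b14=1, b15=1.
p1 = XOR of data positions {3,5,7,9,11,13,15} = 0⊕1⊕1⊕0⊕0⊕0⊕1 = 1
p2 = XOR of data positions {3,6,7,10,11,14,15} = 0⊕0⊕1⊕1⊕0⊕1⊕1 = 0
p4 = XOR of data positions {5,6,7,12,13,14,15} = 1⊕0⊕1⊕1⊕0⊕1⊕1 = 1
p8 = XOR of data positions {9,10,11,12,13,14,15} = 0⊕1⊕0⊕1⊕0⊕1⊕1 = 0
Parity bits p1,p2,p4,p8 = 1010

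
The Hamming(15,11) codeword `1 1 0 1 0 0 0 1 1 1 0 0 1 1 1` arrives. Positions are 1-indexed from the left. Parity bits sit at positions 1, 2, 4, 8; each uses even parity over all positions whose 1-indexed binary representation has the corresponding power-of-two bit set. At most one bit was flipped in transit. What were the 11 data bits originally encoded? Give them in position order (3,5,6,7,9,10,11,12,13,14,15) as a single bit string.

00001100111

s1: b1⊕b3⊕b5⊕b7⊕b9⊕b11⊕b13⊕b15 = 1⊕0⊕0⊕0⊕1⊕0⊕1⊕1 = 0
s2: b2⊕b3⊕b6⊕b7⊕b10⊕b11⊕b14⊕b15 = 1⊕0⊕0⊕0⊕1⊕0⊕1⊕1 = 0
s4: b4⊕b5⊕b6⊕b7⊕b12⊕b13⊕b14⊕b15 = 1⊕0⊕0⊕0⊕0⊕1⊕1⊕1 = 0
s8: b8⊕b9⊕b10⊕b11⊕b12⊕b13⊕b14⊕b15 = 1⊕1⊕1⊕0⊕0⊕1⊕1⊕1 = 0
Syndrome (s8...s1) = 0000 → position 0 (no error).
No correction needed.
Data bits at positions 3,5,6,7,9,10,11,12,13,14,15: 00001100111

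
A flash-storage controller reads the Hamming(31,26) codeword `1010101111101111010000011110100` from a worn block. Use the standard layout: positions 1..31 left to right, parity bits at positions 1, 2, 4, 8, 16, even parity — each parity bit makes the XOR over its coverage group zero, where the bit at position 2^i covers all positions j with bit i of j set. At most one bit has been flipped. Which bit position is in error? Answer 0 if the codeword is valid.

19

s1: b1⊕b3⊕b5⊕b7⊕b9⊕b11⊕b13⊕b15⊕b17⊕b19⊕b21⊕b23⊕b25⊕b27⊕b29⊕b31 = 1⊕1⊕1⊕1⊕1⊕1⊕1⊕1⊕0⊕0⊕0⊕0⊕1⊕1⊕1⊕0 = 1
s2: b2⊕b3⊕b6⊕b7⊕b10⊕b11⊕b14⊕b15⊕b18⊕b19⊕b22⊕b23⊕b26⊕b27⊕b30⊕b31 = 0⊕1⊕0⊕1⊕1⊕1⊕1⊕1⊕1⊕0⊕0⊕0⊕1⊕1⊕0⊕0 = 1
s4: b4⊕b5⊕b6⊕b7⊕b12⊕b13⊕b14⊕b15⊕b20⊕b21⊕b22⊕b23⊕b28⊕b29⊕b30⊕b31 = 0⊕1⊕0⊕1⊕0⊕1⊕1⊕1⊕0⊕0⊕0⊕0⊕0⊕1⊕0⊕0 = 0
s8: b8⊕b9⊕b10⊕b11⊕b12⊕b13⊕b14⊕b15⊕b24⊕b25⊕b26⊕b27⊕b28⊕b29⊕b30⊕b31 = 1⊕1⊕1⊕1⊕0⊕1⊕1⊕1⊕1⊕1⊕1⊕1⊕0⊕1⊕0⊕0 = 0
s16: b16⊕b17⊕b18⊕b19⊕b20⊕b21⊕b22⊕b23⊕b24⊕b25⊕b26⊕b27⊕b28⊕b29⊕b30⊕b31 = 1⊕0⊕1⊕0⊕0⊕0⊕0⊕0⊕1⊕1⊕1⊕1⊕0⊕1⊕0⊕0 = 1
Syndrome (s16...s1) = 10011 → position 19.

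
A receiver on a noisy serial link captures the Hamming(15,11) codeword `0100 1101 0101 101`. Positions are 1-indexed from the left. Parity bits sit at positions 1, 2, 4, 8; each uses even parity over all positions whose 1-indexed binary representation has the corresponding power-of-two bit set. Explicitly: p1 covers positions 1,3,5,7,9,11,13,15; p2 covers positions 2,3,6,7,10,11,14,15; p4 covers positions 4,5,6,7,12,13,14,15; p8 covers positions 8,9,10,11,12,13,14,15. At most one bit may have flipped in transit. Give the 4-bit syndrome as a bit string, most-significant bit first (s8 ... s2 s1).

s1: b1⊕b3⊕b5⊕b7⊕b9⊕b11⊕b13⊕b15 = 0⊕0⊕1⊕0⊕0⊕0⊕1⊕1 = 1
s2: b2⊕b3⊕b6⊕b7⊕b10⊕b11⊕b14⊕b15 = 1⊕0⊕1⊕0⊕1⊕0⊕0⊕1 = 0
s4: b4⊕b5⊕b6⊕b7⊕b12⊕b13⊕b14⊕b15 = 0⊕1⊕1⊕0⊕1⊕1⊕0⊕1 = 1
s8: b8⊕b9⊕b10⊕b11⊕b12⊕b13⊕b14⊕b15 = 1⊕0⊕1⊕0⊕1⊕1⊕0⊕1 = 1
Syndrome (s8...s1) = 1101 → position 13.

1101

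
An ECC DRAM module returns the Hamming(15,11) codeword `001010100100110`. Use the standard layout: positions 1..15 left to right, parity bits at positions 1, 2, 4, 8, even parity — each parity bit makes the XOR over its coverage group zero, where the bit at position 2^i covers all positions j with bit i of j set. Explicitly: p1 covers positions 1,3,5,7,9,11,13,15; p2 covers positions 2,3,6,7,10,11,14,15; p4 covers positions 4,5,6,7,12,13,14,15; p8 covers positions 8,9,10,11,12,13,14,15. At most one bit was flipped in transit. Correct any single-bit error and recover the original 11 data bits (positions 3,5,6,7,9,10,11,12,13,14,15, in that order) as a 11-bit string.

s1: b1⊕b3⊕b5⊕b7⊕b9⊕b11⊕b13⊕b15 = 0⊕1⊕1⊕1⊕0⊕0⊕1⊕0 = 0
s2: b2⊕b3⊕b6⊕b7⊕b10⊕b11⊕b14⊕b15 = 0⊕1⊕0⊕1⊕1⊕0⊕1⊕0 = 0
s4: b4⊕b5⊕b6⊕b7⊕b12⊕b13⊕b14⊕b15 = 0⊕1⊕0⊕1⊕0⊕1⊕1⊕0 = 0
s8: b8⊕b9⊕b10⊕b11⊕b12⊕b13⊕b14⊕b15 = 0⊕0⊕1⊕0⊕0⊕1⊕1⊕0 = 1
Syndrome (s8...s1) = 1000 → position 8.
Flip bit 8: corrected codeword = 001010110100110
Data bits at positions 3,5,6,7,9,10,11,12,13,14,15: 11010100110

11010100110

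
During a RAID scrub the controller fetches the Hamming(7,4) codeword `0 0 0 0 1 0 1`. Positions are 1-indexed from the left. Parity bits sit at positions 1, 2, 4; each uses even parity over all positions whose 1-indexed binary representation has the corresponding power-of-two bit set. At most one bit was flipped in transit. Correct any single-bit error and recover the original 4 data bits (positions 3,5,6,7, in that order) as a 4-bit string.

s1: b1⊕b3⊕b5⊕b7 = 0⊕0⊕1⊕1 = 0
s2: b2⊕b3⊕b6⊕b7 = 0⊕0⊕0⊕1 = 1
s4: b4⊕b5⊕b6⊕b7 = 0⊕1⊕0⊕1 = 0
Syndrome (s4...s1) = 010 → position 2.
Flip bit 2: corrected codeword = 0100101
Data bits at positions 3,5,6,7: 0101

0101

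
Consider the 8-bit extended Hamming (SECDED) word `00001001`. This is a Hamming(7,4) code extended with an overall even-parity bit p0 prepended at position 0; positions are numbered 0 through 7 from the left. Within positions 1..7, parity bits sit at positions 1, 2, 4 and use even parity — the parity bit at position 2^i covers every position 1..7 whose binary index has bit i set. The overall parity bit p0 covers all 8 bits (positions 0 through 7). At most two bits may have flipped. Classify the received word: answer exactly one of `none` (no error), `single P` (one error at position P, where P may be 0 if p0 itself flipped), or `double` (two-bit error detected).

double

s1: b1⊕b3⊕b5⊕b7 = 0⊕0⊕0⊕1 = 1
s2: b2⊕b3⊕b6⊕b7 = 0⊕0⊕0⊕1 = 1
s4: b4⊕b5⊕b6⊕b7 = 1⊕0⊕0⊕1 = 0
Syndrome (s4...s1) = 011 → position 3.
Overall parity (XOR of all 8 bits, including p0): 0⊕0⊕0⊕0⊕1⊕0⊕0⊕1 = 0
Overall=0, syndrome position=3 → double-bit error detected (uncorrectable).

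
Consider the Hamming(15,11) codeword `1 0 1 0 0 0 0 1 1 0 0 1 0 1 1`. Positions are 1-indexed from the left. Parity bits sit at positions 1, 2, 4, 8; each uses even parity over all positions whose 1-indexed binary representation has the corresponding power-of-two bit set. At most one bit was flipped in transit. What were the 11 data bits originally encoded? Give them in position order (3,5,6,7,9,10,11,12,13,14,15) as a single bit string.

10001001001

s1: b1⊕b3⊕b5⊕b7⊕b9⊕b11⊕b13⊕b15 = 1⊕1⊕0⊕0⊕1⊕0⊕0⊕1 = 0
s2: b2⊕b3⊕b6⊕b7⊕b10⊕b11⊕b14⊕b15 = 0⊕1⊕0⊕0⊕0⊕0⊕1⊕1 = 1
s4: b4⊕b5⊕b6⊕b7⊕b12⊕b13⊕b14⊕b15 = 0⊕0⊕0⊕0⊕1⊕0⊕1⊕1 = 1
s8: b8⊕b9⊕b10⊕b11⊕b12⊕b13⊕b14⊕b15 = 1⊕1⊕0⊕0⊕1⊕0⊕1⊕1 = 1
Syndrome (s8...s1) = 1110 → position 14.
Flip bit 14: corrected codeword = 101000011001001
Data bits at positions 3,5,6,7,9,10,11,12,13,14,15: 10001001001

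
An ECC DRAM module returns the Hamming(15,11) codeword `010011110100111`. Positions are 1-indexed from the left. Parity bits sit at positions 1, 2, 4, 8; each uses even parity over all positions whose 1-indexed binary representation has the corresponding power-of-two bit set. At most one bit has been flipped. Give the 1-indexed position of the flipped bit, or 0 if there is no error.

8

s1: b1⊕b3⊕b5⊕b7⊕b9⊕b11⊕b13⊕b15 = 0⊕0⊕1⊕1⊕0⊕0⊕1⊕1 = 0
s2: b2⊕b3⊕b6⊕b7⊕b10⊕b11⊕b14⊕b15 = 1⊕0⊕1⊕1⊕1⊕0⊕1⊕1 = 0
s4: b4⊕b5⊕b6⊕b7⊕b12⊕b13⊕b14⊕b15 = 0⊕1⊕1⊕1⊕0⊕1⊕1⊕1 = 0
s8: b8⊕b9⊕b10⊕b11⊕b12⊕b13⊕b14⊕b15 = 1⊕0⊕1⊕0⊕0⊕1⊕1⊕1 = 1
Syndrome (s8...s1) = 1000 → position 8.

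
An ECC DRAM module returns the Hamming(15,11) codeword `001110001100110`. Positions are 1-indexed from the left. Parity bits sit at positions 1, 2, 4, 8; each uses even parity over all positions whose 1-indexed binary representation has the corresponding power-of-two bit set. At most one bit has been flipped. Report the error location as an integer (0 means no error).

s1: b1⊕b3⊕b5⊕b7⊕b9⊕b11⊕b13⊕b15 = 0⊕1⊕1⊕0⊕1⊕0⊕1⊕0 = 0
s2: b2⊕b3⊕b6⊕b7⊕b10⊕b11⊕b14⊕b15 = 0⊕1⊕0⊕0⊕1⊕0⊕1⊕0 = 1
s4: b4⊕b5⊕b6⊕b7⊕b12⊕b13⊕b14⊕b15 = 1⊕1⊕0⊕0⊕0⊕1⊕1⊕0 = 0
s8: b8⊕b9⊕b10⊕b11⊕b12⊕b13⊕b14⊕b15 = 0⊕1⊕1⊕0⊕0⊕1⊕1⊕0 = 0
Syndrome (s8...s1) = 0010 → position 2.

2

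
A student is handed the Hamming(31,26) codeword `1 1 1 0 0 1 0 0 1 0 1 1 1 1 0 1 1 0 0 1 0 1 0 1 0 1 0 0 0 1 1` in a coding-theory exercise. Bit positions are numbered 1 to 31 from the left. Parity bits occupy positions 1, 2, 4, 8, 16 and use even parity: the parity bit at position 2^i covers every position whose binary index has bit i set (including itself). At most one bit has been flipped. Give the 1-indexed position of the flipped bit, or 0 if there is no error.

11

s1: b1⊕b3⊕b5⊕b7⊕b9⊕b11⊕b13⊕b15⊕b17⊕b19⊕b21⊕b23⊕b25⊕b27⊕b29⊕b31 = 1⊕1⊕0⊕0⊕1⊕1⊕1⊕0⊕1⊕0⊕0⊕0⊕0⊕0⊕0⊕1 = 1
s2: b2⊕b3⊕b6⊕b7⊕b10⊕b11⊕b14⊕b15⊕b18⊕b19⊕b22⊕b23⊕b26⊕b27⊕b30⊕b31 = 1⊕1⊕1⊕0⊕0⊕1⊕1⊕0⊕0⊕0⊕1⊕0⊕1⊕0⊕1⊕1 = 1
s4: b4⊕b5⊕b6⊕b7⊕b12⊕b13⊕b14⊕b15⊕b20⊕b21⊕b22⊕b23⊕b28⊕b29⊕b30⊕b31 = 0⊕0⊕1⊕0⊕1⊕1⊕1⊕0⊕1⊕0⊕1⊕0⊕0⊕0⊕1⊕1 = 0
s8: b8⊕b9⊕b10⊕b11⊕b12⊕b13⊕b14⊕b15⊕b24⊕b25⊕b26⊕b27⊕b28⊕b29⊕b30⊕b31 = 0⊕1⊕0⊕1⊕1⊕1⊕1⊕0⊕1⊕0⊕1⊕0⊕0⊕0⊕1⊕1 = 1
s16: b16⊕b17⊕b18⊕b19⊕b20⊕b21⊕b22⊕b23⊕b24⊕b25⊕b26⊕b27⊕b28⊕b29⊕b30⊕b31 = 1⊕1⊕0⊕0⊕1⊕0⊕1⊕0⊕1⊕0⊕1⊕0⊕0⊕0⊕1⊕1 = 0
Syndrome (s16...s1) = 01011 → position 11.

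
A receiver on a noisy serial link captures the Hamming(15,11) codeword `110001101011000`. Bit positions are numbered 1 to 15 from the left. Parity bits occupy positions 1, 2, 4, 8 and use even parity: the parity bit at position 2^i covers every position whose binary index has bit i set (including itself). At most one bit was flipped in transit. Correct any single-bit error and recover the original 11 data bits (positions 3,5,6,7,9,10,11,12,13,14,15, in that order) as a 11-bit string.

00111010000

s1: b1⊕b3⊕b5⊕b7⊕b9⊕b11⊕b13⊕b15 = 1⊕0⊕0⊕1⊕1⊕1⊕0⊕0 = 0
s2: b2⊕b3⊕b6⊕b7⊕b10⊕b11⊕b14⊕b15 = 1⊕0⊕1⊕1⊕0⊕1⊕0⊕0 = 0
s4: b4⊕b5⊕b6⊕b7⊕b12⊕b13⊕b14⊕b15 = 0⊕0⊕1⊕1⊕1⊕0⊕0⊕0 = 1
s8: b8⊕b9⊕b10⊕b11⊕b12⊕b13⊕b14⊕b15 = 0⊕1⊕0⊕1⊕1⊕0⊕0⊕0 = 1
Syndrome (s8...s1) = 1100 → position 12.
Flip bit 12: corrected codeword = 110001101010000
Data bits at positions 3,5,6,7,9,10,11,12,13,14,15: 00111010000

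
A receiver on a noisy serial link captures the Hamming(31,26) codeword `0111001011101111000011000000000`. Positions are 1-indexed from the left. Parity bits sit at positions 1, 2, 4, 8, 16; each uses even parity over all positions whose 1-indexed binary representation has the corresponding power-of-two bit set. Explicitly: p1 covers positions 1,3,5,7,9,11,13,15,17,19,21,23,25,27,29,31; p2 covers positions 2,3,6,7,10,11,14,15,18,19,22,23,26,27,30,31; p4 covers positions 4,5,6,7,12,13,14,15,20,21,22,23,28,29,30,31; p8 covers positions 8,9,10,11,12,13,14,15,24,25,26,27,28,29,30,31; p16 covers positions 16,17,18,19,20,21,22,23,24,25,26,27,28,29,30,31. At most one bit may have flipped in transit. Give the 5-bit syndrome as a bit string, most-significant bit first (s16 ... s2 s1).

10101

s1: b1⊕b3⊕b5⊕b7⊕b9⊕b11⊕b13⊕b15⊕b17⊕b19⊕b21⊕b23⊕b25⊕b27⊕b29⊕b31 = 0⊕1⊕0⊕1⊕1⊕1⊕1⊕1⊕0⊕0⊕1⊕0⊕0⊕0⊕0⊕0 = 1
s2: b2⊕b3⊕b6⊕b7⊕b10⊕b11⊕b14⊕b15⊕b18⊕b19⊕b22⊕b23⊕b26⊕b27⊕b30⊕b31 = 1⊕1⊕0⊕1⊕1⊕1⊕1⊕1⊕0⊕0⊕1⊕0⊕0⊕0⊕0⊕0 = 0
s4: b4⊕b5⊕b6⊕b7⊕b12⊕b13⊕b14⊕b15⊕b20⊕b21⊕b22⊕b23⊕b28⊕b29⊕b30⊕b31 = 1⊕0⊕0⊕1⊕0⊕1⊕1⊕1⊕0⊕1⊕1⊕0⊕0⊕0⊕0⊕0 = 1
s8: b8⊕b9⊕b10⊕b11⊕b12⊕b13⊕b14⊕b15⊕b24⊕b25⊕b26⊕b27⊕b28⊕b29⊕b30⊕b31 = 0⊕1⊕1⊕1⊕0⊕1⊕1⊕1⊕0⊕0⊕0⊕0⊕0⊕0⊕0⊕0 = 0
s16: b16⊕b17⊕b18⊕b19⊕b20⊕b21⊕b22⊕b23⊕b24⊕b25⊕b26⊕b27⊕b28⊕b29⊕b30⊕b31 = 1⊕0⊕0⊕0⊕0⊕1⊕1⊕0⊕0⊕0⊕0⊕0⊕0⊕0⊕0⊕0 = 1
Syndrome (s16...s1) = 10101 → position 21.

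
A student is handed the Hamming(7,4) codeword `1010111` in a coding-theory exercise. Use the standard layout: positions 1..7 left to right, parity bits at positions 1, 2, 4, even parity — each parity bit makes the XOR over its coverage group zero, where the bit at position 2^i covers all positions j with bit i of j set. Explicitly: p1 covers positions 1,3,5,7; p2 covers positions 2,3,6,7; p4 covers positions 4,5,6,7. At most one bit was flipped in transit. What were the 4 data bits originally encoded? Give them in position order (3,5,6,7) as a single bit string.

s1: b1⊕b3⊕b5⊕b7 = 1⊕1⊕1⊕1 = 0
s2: b2⊕b3⊕b6⊕b7 = 0⊕1⊕1⊕1 = 1
s4: b4⊕b5⊕b6⊕b7 = 0⊕1⊕1⊕1 = 1
Syndrome (s4...s1) = 110 → position 6.
Flip bit 6: corrected codeword = 1010101
Data bits at positions 3,5,6,7: 1101

1101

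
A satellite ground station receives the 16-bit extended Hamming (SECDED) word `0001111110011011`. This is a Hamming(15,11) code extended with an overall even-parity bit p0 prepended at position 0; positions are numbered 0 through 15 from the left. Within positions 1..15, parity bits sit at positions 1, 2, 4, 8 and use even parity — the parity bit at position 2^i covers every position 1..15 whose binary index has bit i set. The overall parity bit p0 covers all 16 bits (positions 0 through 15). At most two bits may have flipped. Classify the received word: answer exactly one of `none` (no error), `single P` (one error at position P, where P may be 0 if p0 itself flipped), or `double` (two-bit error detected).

double

s1: b1⊕b3⊕b5⊕b7⊕b9⊕b11⊕b13⊕b15 = 0⊕1⊕1⊕1⊕0⊕1⊕0⊕1 = 1
s2: b2⊕b3⊕b6⊕b7⊕b10⊕b11⊕b14⊕b15 = 0⊕1⊕1⊕1⊕0⊕1⊕1⊕1 = 0
s4: b4⊕b5⊕b6⊕b7⊕b12⊕b13⊕b14⊕b15 = 1⊕1⊕1⊕1⊕1⊕0⊕1⊕1 = 1
s8: b8⊕b9⊕b10⊕b11⊕b12⊕b13⊕b14⊕b15 = 1⊕0⊕0⊕1⊕1⊕0⊕1⊕1 = 1
Syndrome (s8...s1) = 1101 → position 13.
Overall parity (XOR of all 16 bits, including p0): 0⊕0⊕0⊕1⊕1⊕1⊕1⊕1⊕1⊕0⊕0⊕1⊕1⊕0⊕1⊕1 = 0
Overall=0, syndrome position=13 → double-bit error detected (uncorrectable).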